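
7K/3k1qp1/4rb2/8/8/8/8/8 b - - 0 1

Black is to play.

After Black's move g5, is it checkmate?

yes

After g5: white king on h8; in check: yes, from the black bishop on f6.
King squares — g7: attacked by Bf6; h7: attacked by Qf7; g8: attacked by Qf7.
White has no legal moves → checkmate.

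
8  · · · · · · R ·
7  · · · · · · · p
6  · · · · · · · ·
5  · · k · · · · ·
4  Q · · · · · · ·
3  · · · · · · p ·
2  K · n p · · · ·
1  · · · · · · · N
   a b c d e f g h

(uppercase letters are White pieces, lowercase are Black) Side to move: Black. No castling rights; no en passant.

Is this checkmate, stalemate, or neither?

Black to move; black king on c5.
In check: no.
Legal moves for Black: Kd6, Kb6, Kd5, Nd4, Nb4+, Ne3, Na3, Ne1, Na1, h6, g2, d1=Q, d1=R, d1=B, d1=N, h5.
Black has 16 legal moves and is not in check → neither.

neither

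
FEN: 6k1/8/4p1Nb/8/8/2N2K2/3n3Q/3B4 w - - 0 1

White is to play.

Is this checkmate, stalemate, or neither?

neither

White to move; white king on f3.
In check: yes, from the black knight on d2.
King squares — e2: available; f2: available; g2: available; e3: attacked by Bh6; g3: available; e4: attacked by Nd2; f4: attacked by Bh6; g4: available.
Legal moves for White: Kg4, Kg3, Kg2, Kf2, Ke2, Qxd2.
White is in check but has 6 legal moves → neither.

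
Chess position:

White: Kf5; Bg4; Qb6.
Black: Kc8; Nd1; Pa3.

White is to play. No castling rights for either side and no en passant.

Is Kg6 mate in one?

yes

After Kg6: black king on c8; in check: yes, from the white bishop on g4.
King squares — b7: attacked by Qb6; c7: attacked by Qb6; d7: attacked by Bg4; b8: attacked by Qb6; d8: attacked by Qb6.
Black has no legal moves → checkmate.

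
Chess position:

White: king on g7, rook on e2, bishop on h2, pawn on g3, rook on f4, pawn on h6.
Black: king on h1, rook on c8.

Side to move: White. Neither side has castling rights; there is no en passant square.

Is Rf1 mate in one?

After Rf1: black king on h1; in check: yes, from the white rook on f1.
King squares — g1: attacked by Rf1; g2: attacked by Re2; h2: attacked by Re2.
Black has no legal moves → checkmate.

yes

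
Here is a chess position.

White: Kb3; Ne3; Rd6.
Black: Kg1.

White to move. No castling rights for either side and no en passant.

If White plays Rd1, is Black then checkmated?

After Rd1: black king on g1; in check: yes, from the white rook on d1.
Black has 2 legal replies: Kh2, Kf2.
In check but a legal move exists → not checkmate.

no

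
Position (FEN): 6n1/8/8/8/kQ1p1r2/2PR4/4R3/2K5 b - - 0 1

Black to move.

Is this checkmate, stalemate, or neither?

Black to move; black king on a4.
In check: yes, from the white queen on b4.
King squares — a3: attacked by Qb4; b3: attacked by Qb4; b4: attacked by Pc3; a5: attacked by Qb4; b5: attacked by Qb4.
Legal moves for Black: none.
In check with no legal moves → checkmate.

checkmate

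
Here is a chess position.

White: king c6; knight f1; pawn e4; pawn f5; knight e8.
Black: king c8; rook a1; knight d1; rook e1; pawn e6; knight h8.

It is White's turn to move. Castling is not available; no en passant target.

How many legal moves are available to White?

15

White to move; king on c6.
In check: no.
Legal moves: Ng7, Nc7, Nf6, Nd6+, Kd6, Kb6, Kc5, Kb5, Ng3, Ne3, Nh2, Nd2, fxe6, f6, e5.
Count: 15.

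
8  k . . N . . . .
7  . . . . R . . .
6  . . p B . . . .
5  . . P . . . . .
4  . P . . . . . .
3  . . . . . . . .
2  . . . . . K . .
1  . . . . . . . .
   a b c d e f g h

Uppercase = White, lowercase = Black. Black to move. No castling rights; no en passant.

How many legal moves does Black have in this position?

0

Black to move; king on a8.
In check: no.
Legal moves: none.
Count: 0.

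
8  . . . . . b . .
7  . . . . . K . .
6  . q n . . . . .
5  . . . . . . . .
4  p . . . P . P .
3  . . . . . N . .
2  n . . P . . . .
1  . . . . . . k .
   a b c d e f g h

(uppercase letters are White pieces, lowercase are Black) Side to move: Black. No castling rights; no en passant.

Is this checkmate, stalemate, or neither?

Black to move; black king on g1.
In check: yes, from the white knight on f3.
Legal moves for Black: Kg2, Kf2, Kh1, Kf1.
Black is in check but has 4 legal moves → neither.

neither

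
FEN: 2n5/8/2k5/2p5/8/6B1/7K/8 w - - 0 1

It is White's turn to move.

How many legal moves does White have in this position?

12

White to move; king on h2.
In check: no.
Legal moves: Bb8, Bc7, Bd6, Be5, Bh4, Bf4, Bf2, Be1, Kh3, Kg2, Kh1, Kg1.
Count: 12.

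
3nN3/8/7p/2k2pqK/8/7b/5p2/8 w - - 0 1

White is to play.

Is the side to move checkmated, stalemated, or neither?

checkmate

White to move; white king on h5.
In check: yes, from the black queen on g5.
King squares — g4: attacked by Bh3; h4: attacked by Qg5; g5: attacked by Ph6; g6: attacked by Qg5; h6: attacked by Qg5.
Legal moves for White: none.
In check with no legal moves → checkmate.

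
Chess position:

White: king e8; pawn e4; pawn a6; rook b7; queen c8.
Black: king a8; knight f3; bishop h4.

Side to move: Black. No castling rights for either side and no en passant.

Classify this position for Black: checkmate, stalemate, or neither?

Black to move; black king on a8.
In check: yes, from the white queen on c8.
King squares — a7: attacked by Rb7; b7: attacked by Pa6; b8: attacked by Rb7.
Legal moves for Black: none.
In check with no legal moves → checkmate.

checkmate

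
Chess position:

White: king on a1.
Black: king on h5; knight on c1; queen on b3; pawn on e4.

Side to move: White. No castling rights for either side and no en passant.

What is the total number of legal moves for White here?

0

White to move; king on a1.
In check: no.
Legal moves: none.
Count: 0.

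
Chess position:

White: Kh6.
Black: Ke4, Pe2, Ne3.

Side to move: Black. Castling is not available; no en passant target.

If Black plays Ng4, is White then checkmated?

no

After Ng4: white king on h6; in check: yes, from the black knight on g4.
White has 5 legal replies: Kh7, Kg7, Kg6, Kh5, Kg5.
In check but a legal move exists → not checkmate.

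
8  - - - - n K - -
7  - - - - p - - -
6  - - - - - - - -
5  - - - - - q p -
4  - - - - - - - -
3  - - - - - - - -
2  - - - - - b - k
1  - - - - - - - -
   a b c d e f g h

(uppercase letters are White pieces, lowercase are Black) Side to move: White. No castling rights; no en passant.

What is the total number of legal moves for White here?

White to move; king on f8.
In check: yes, from the black queen on f5.
Legal moves: Kg8, Kxe8, Kxe7.
Count: 3.

3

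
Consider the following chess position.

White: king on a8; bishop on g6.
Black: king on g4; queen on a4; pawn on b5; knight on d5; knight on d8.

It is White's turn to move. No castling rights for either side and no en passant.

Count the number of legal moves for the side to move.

1

White to move; king on a8.
In check: yes, from the black queen on a4.
Legal moves: Kb8.
Count: 1.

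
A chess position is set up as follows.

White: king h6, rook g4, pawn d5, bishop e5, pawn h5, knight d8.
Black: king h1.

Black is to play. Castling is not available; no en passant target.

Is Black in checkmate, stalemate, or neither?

stalemate

Black to move; black king on h1.
In check: no.
King squares — g1: attacked by Rg4; g2: attacked by Rg4; h2: attacked by Be5.
Legal moves for Black: none.
Not in check and no legal moves → stalemate.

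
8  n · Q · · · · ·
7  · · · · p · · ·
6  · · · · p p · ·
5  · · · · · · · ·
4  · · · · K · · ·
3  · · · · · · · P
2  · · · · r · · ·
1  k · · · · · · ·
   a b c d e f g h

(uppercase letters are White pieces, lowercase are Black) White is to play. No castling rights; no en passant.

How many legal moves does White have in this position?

White to move; king on e4.
In check: yes, from the black rook on e2.
Legal moves: Kf4, Kd4, Kf3, Kd3.
Count: 4.

4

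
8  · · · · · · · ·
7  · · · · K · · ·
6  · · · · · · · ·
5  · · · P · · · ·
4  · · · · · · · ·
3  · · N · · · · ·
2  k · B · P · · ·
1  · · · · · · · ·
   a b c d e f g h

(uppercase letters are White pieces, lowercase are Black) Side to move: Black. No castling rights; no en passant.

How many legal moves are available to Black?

Black to move; king on a2.
In check: yes, from the white knight on c3.
Legal moves: Ka3, Kb2, Ka1.
Count: 3.

3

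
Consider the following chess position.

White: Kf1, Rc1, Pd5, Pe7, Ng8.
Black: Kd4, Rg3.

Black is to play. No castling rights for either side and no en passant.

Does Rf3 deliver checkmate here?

After Rf3: white king on f1; in check: yes, from the black rook on f3.
White has 4 legal replies: Kg2, Ke2, Kg1, Ke1.
In check but a legal move exists → not checkmate.

no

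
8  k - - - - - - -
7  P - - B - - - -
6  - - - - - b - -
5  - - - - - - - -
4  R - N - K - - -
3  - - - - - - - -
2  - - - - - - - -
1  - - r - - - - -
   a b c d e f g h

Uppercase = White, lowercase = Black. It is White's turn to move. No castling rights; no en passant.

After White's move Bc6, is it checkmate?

After Bc6: black king on a8; in check: yes, from the white bishop on c6.
King squares — a7: attacked by Ra4; b7: attacked by Bc6; b8: attacked by Pa7.
Black has no legal moves → checkmate.

yes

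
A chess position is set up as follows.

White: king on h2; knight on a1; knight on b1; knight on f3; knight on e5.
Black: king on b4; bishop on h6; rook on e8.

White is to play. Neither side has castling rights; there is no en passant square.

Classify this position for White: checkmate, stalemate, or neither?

White to move; white king on h2.
In check: no.
Legal moves for White include: Nf7, Nd7, Ng6, Nc6+, Ng4, Nc4, Nd3+, Ng5, Nh4, Nd4, Nfd2, Ng1, Ne1, Kh3, Kg3, Kg2, Kh1, Kg1, ... (list truncated; more exist).
White has legal moves and is not in check → neither.

neither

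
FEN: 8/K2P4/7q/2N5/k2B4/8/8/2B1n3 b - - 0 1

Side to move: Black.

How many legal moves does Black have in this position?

3

Black to move; king on a4.
In check: yes, from the white knight on c5.
Legal moves: Kb5, Ka5, Kb4.
Count: 3.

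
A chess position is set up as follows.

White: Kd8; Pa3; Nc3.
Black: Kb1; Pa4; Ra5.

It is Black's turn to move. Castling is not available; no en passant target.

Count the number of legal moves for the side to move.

Black to move; king on b1.
In check: yes, from the white knight on c3.
Legal moves: Kc2, Kb2, Kc1, Ka1.
Count: 4.

4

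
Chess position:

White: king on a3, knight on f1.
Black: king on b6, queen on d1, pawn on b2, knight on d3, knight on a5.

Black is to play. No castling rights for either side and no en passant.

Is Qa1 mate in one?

yes

After Qa1: white king on a3; in check: yes, from the black queen on a1.
King squares — a2: attacked by Qa1; b2: attacked by Qa1; b3: attacked by Na5; a4: attacked by Qa1; b4: attacked by Nd3.
White has no legal moves → checkmate.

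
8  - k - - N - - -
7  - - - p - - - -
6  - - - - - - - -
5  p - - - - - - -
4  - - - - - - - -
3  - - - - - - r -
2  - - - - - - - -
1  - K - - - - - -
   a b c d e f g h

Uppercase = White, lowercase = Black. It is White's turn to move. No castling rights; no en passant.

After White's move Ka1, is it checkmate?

no

After Ka1: black king on b8; in check: no.
Black is not in check, so this cannot be checkmate.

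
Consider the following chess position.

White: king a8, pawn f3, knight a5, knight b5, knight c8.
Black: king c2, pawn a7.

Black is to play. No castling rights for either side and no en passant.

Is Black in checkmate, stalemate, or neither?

Black to move; black king on c2.
In check: no.
Legal moves for Black: Kd3, Kd2, Kb2, Kd1, Kc1, Kb1, a6.
Black has 7 legal moves and is not in check → neither.

neither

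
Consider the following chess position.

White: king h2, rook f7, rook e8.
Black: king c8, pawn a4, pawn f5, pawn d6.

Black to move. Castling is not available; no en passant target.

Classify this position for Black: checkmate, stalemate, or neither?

Black to move; black king on c8.
In check: yes, from the white rook on e8.
King squares — b7: attacked by Rf7; c7: attacked by Rf7; d7: attacked by Rf7; b8: attacked by Re8; d8: attacked by Re8.
Legal moves for Black: none.
In check with no legal moves → checkmate.

checkmate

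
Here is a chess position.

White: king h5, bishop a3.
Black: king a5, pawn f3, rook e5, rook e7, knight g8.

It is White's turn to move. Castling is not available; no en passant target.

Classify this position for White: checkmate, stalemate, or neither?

White to move; white king on h5.
In check: yes, from the black rook on e5.
Legal moves for White: Kg6, Kh4, Kg4.
White is in check but has 3 legal moves → neither.

neither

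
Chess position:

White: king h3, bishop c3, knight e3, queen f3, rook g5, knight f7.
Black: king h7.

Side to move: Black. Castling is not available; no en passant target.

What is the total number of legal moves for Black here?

0

Black to move; king on h7.
In check: no.
Legal moves: none.
Count: 0.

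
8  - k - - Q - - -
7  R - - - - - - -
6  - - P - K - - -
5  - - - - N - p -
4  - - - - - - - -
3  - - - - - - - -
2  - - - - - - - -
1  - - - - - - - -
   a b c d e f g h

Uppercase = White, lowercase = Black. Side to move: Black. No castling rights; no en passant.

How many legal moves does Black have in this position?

Black to move; king on b8.
In check: yes, from the white queen on e8.
Legal moves: Kxa7.
Count: 1.

1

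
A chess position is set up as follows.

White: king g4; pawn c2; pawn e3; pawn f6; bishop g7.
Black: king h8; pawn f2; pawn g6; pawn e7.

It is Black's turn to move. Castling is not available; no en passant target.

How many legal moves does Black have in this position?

Black to move; king on h8.
In check: yes, from the white bishop on g7.
Legal moves: Kg8, Kh7.
Count: 2.

2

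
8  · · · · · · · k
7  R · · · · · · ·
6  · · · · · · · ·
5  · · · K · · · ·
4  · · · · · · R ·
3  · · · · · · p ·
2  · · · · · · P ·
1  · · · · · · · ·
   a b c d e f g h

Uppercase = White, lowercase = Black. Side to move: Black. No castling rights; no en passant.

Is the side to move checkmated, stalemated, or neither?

stalemate

Black to move; black king on h8.
In check: no.
King squares — g7: attacked by Rg4; h7: attacked by Ra7; g8: attacked by Rg4.
Legal moves for Black: none.
Not in check and no legal moves → stalemate.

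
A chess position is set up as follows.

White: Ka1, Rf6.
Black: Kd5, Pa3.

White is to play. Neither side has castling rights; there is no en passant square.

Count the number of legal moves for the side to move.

16

White to move; king on a1.
In check: no.
Legal moves: Rf8, Rf7, Rh6, Rg6, Re6, Rd6+, Rc6, Rb6, Ra6, Rf5+, Rf4, Rf3, Rf2, Rf1, Ka2, Kb1.
Count: 16.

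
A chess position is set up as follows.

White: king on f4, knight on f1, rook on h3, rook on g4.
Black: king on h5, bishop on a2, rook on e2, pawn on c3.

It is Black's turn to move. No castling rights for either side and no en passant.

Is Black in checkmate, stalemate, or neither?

checkmate

Black to move; black king on h5.
In check: yes, from the white rook on h3.
King squares — g4: attacked by Kf4; h4: attacked by Rh3; g5: attacked by Kf4; g6: attacked by Rg4; h6: attacked by Rh3.
Legal moves for Black: none.
In check with no legal moves → checkmate.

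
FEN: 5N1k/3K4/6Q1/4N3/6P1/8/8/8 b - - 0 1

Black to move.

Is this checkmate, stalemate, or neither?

stalemate

Black to move; black king on h8.
In check: no.
King squares — g7: attacked by Qg6; h7: attacked by Qg6; g8: attacked by Qg6.
Legal moves for Black: none.
Not in check and no legal moves → stalemate.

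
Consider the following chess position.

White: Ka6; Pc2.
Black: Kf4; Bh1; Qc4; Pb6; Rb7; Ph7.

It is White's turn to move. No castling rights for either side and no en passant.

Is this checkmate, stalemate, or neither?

checkmate

White to move; white king on a6.
In check: yes, from the black queen on c4.
King squares — a5: attacked by Pb6; b5: attacked by Qc4; b6: attacked by Rb7; a7: attacked by Rb7; b7: attacked by Bh1.
Legal moves for White: none.
In check with no legal moves → checkmate.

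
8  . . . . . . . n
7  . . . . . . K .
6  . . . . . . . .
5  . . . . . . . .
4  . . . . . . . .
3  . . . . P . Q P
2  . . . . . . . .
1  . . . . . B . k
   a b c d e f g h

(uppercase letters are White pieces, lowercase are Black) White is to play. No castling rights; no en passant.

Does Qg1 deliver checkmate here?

no

After Qg1: black king on h1; in check: yes, from the white queen on g1.
Black has 1 legal reply: Kxg1.
In check but a legal move exists → not checkmate.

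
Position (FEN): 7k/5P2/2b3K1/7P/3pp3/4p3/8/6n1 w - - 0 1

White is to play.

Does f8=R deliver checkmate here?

After f8=R: black king on h8; in check: yes, from the white rook on f8.
King squares — g7: attacked by Kg6; h7: attacked by Kg6; g8: attacked by Rf8.
Black has no legal moves → checkmate.

yes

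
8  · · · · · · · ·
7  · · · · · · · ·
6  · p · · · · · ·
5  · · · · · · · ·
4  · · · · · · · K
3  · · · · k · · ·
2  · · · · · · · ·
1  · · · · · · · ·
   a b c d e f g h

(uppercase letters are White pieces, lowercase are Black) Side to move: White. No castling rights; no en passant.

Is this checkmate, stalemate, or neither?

White to move; white king on h4.
In check: no.
Legal moves for White: Kh5, Kg5, Kg4, Kh3, Kg3.
White has 5 legal moves and is not in check → neither.

neither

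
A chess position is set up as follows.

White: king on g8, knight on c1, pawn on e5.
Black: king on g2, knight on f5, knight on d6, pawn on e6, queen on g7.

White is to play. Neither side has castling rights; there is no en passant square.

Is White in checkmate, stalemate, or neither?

White to move; white king on g8.
In check: yes, from the black queen on g7.
King squares — f7: attacked by Nd6; g7: attacked by Nf5; h7: attacked by Qg7; f8: attacked by Qg7; h8: attacked by Qg7.
Legal moves for White: none.
In check with no legal moves → checkmate.

checkmate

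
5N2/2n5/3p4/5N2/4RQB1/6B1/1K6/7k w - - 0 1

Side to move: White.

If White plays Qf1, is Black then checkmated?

After Qf1: black king on h1; in check: yes, from the white queen on f1.
King squares — g1: attacked by Qf1; g2: attacked by Qf1; h2: attacked by Bg3.
Black has no legal moves → checkmate.

yes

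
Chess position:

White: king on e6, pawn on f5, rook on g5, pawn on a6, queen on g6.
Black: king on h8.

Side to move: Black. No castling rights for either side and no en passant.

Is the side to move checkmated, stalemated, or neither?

stalemate

Black to move; black king on h8.
In check: no.
King squares — g7: attacked by Qg6; h7: attacked by Qg6; g8: attacked by Qg6.
Legal moves for Black: none.
Not in check and no legal moves → stalemate.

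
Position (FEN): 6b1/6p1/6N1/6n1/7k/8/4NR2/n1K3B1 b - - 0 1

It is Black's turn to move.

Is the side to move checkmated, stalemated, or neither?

Black to move; black king on h4.
In check: yes, from the white knight on g6.
King squares — g3: attacked by Ne2; h3: available; g4: available; g5: own knight; h5: available.
Legal moves for Black: Kh5, Kg4, Kh3.
Black is in check but has 3 legal moves → neither.

neither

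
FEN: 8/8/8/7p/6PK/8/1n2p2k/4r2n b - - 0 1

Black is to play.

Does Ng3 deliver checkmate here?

After Ng3: white king on h4; in check: no.
White is not in check, so this cannot be checkmate.

no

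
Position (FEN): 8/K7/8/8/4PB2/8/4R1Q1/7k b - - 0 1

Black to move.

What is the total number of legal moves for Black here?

0

Black to move; king on h1.
In check: yes, from the white queen on g2.
Legal moves: none.
Count: 0.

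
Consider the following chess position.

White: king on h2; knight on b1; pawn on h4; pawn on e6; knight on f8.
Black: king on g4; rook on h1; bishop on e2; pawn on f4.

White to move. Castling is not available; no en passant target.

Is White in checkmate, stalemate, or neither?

White to move; white king on h2.
In check: yes, from the black rook on h1.
Legal moves for White: Kg2, Kxh1.
White is in check but has 2 legal moves → neither.

neither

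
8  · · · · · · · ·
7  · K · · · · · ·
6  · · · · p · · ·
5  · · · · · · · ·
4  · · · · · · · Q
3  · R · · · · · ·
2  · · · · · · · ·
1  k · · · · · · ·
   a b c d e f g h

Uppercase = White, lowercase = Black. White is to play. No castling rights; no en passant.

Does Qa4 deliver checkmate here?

After Qa4: black king on a1; in check: yes, from the white queen on a4.
King squares — b1: attacked by Rb3; a2: attacked by Qa4; b2: attacked by Rb3.
Black has no legal moves → checkmate.

yes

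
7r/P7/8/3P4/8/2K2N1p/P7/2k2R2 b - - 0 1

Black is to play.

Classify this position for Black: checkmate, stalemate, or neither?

checkmate

Black to move; black king on c1.
In check: yes, from the white rook on f1.
King squares — b1: attacked by Rf1; d1: attacked by Rf1; b2: attacked by Kc3; c2: attacked by Kc3; d2: attacked by Kc3.
Legal moves for Black: none.
In check with no legal moves → checkmate.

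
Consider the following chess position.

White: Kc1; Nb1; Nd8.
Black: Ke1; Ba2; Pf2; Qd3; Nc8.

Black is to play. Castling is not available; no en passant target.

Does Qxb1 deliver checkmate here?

After Qxb1: white king on c1; in check: yes, from the black queen on b1.
King squares — b1: attacked by Ba2; d1: attacked by Qb1; b2: attacked by Qb1; c2: attacked by Qb1; d2: attacked by Ke1.
White has no legal moves → checkmate.

yes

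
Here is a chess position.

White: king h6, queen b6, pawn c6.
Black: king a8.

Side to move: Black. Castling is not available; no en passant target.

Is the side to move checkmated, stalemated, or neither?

Black to move; black king on a8.
In check: no.
King squares — a7: attacked by Qb6; b7: attacked by Qb6; b8: attacked by Qb6.
Legal moves for Black: none.
Not in check and no legal moves → stalemate.

stalemate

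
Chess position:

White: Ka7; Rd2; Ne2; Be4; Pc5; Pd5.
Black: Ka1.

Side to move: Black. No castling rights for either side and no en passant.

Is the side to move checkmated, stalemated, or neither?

Black to move; black king on a1.
In check: no.
King squares — b1: attacked by Be4; a2: attacked by Rd2; b2: attacked by Rd2.
Legal moves for Black: none.
Not in check and no legal moves → stalemate.

stalemate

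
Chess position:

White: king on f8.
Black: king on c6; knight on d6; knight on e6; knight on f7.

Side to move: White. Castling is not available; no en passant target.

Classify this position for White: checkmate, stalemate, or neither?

White to move; white king on f8.
In check: yes, from the black knight on e6.
Legal moves for White: Kg8, Ke7.
White is in check but has 2 legal moves → neither.

neither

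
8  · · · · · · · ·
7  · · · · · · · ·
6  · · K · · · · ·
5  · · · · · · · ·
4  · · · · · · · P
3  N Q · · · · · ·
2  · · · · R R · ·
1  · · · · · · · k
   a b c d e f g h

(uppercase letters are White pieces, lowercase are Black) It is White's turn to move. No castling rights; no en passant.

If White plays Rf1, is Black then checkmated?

After Rf1: black king on h1; in check: yes, from the white rook on f1.
King squares — g1: attacked by Rf1; g2: attacked by Re2; h2: attacked by Re2.
Black has no legal moves → checkmate.

yes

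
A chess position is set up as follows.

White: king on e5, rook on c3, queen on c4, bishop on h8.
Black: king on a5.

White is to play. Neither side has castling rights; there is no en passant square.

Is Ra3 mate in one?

After Ra3: black king on a5; in check: yes, from the white rook on a3.
Black has 1 legal reply: Kb6.
In check but a legal move exists → not checkmate.

no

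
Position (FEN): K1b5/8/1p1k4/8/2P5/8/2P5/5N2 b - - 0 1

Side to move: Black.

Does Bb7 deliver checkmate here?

After Bb7: white king on a8; in check: yes, from the black bishop on b7.
White has 3 legal replies: Kb8, Kxb7, Ka7.
In check but a legal move exists → not checkmate.

no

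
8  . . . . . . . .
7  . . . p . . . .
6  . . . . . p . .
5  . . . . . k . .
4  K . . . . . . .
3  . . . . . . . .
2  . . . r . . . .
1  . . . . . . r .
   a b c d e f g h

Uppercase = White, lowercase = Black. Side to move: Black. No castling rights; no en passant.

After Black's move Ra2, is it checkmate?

no

After Ra2: white king on a4; in check: yes, from the black rook on a2.
White has 3 legal replies: Kb5, Kb4, Kb3.
In check but a legal move exists → not checkmate.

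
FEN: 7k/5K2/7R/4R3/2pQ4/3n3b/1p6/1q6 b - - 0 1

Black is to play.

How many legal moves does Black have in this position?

0

Black to move; king on h8.
In check: yes, from the white rook on h6.
Legal moves: none.
Count: 0.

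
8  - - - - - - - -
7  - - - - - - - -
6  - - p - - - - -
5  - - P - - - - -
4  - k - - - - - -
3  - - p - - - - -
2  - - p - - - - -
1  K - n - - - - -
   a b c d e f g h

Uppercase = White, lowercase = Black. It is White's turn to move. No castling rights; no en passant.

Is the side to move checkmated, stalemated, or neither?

stalemate

White to move; white king on a1.
In check: no.
King squares — b1: attacked by Pc2; a2: attacked by Nc1; b2: attacked by Pc3.
Legal moves for White: none.
Not in check and no legal moves → stalemate.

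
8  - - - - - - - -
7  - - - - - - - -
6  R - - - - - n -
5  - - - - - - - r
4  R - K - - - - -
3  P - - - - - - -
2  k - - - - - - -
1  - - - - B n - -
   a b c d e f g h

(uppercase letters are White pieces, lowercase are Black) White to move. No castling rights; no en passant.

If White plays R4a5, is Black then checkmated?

After R4a5: black king on a2; in check: no.
Black is not in check, so this cannot be checkmate.

no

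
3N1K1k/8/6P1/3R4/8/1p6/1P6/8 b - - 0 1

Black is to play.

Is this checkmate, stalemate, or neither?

Black to move; black king on h8.
In check: no.
King squares — g7: attacked by Kf8; h7: attacked by Pg6; g8: attacked by Kf8.
Legal moves for Black: none.
Not in check and no legal moves → stalemate.

stalemate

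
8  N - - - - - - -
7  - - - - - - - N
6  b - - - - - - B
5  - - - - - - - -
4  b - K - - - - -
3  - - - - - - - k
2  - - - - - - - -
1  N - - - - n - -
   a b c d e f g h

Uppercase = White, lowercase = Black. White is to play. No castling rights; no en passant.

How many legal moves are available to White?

White to move; king on c4.
In check: yes, from the black bishop on a6.
Legal moves: Kd5, Kc5, Kd4, Kb4, Kc3.
Count: 5.

5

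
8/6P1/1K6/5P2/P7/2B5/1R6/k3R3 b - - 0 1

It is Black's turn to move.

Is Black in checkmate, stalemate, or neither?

Black to move; black king on a1.
In check: yes, from the white rook on e1.
King squares — b1: attacked by Re1; a2: attacked by Rb2; b2: attacked by Bc3.
Legal moves for Black: none.
In check with no legal moves → checkmate.

checkmate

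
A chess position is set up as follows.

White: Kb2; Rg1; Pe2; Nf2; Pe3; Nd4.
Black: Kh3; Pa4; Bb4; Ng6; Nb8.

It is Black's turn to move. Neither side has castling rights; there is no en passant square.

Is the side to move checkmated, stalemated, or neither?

neither

Black to move; black king on h3.
In check: yes, from the white knight on f2.
Legal moves for Black: Kh4, Kh2.
Black is in check but has 2 legal moves → neither.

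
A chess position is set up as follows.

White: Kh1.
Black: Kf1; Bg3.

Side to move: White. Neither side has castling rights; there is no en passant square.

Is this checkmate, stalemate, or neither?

White to move; white king on h1.
In check: no.
King squares — g1: attacked by Kf1; g2: attacked by Kf1; h2: attacked by Bg3.
Legal moves for White: none.
Not in check and no legal moves → stalemate.

stalemate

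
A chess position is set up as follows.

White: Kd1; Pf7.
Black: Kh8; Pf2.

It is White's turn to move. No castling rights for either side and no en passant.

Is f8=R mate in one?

no

After f8=R: black king on h8; in check: yes, from the white rook on f8.
Black has 2 legal replies: Kh7, Kg7.
In check but a legal move exists → not checkmate.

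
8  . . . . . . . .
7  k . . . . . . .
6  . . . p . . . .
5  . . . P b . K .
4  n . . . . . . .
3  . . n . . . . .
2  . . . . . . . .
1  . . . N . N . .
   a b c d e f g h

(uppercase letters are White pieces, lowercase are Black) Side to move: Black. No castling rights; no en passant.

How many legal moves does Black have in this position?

22

Black to move; king on a7.
In check: no.
Legal moves: Kb8, Ka8, Kb7, Kb6, Ka6, Bh8, Bg7, Bf6+, Bf4+, Bd4, Bg3, Bh2, Nb6, Nc5, Nb2, Nxd5, Nb5, Ne4+, Ne2, Na2, Nxd1, Nb1.
Count: 22.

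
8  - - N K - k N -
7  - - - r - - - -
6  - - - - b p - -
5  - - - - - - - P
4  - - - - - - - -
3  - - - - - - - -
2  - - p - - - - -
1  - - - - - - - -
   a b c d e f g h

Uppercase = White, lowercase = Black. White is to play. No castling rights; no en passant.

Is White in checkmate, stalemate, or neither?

checkmate

White to move; white king on d8.
In check: yes, from the black rook on d7.
King squares — c7: attacked by Rd7; d7: attacked by Be6; e7: attacked by Rd7; c8: own knight; e8: attacked by Kf8.
Legal moves for White: none.
In check with no legal moves → checkmate.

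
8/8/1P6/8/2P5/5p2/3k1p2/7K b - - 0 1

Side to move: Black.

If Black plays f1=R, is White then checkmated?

After f1=R: white king on h1; in check: yes, from the black rook on f1.
White has 1 legal reply: Kh2.
In check but a legal move exists → not checkmate.

no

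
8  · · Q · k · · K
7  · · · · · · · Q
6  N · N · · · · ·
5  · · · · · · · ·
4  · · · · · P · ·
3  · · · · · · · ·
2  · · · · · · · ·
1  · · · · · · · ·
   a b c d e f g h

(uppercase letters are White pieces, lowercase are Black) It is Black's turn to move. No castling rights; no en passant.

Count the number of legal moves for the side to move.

Black to move; king on e8.
In check: yes, from the white queen on c8.
Legal moves: none.
Count: 0.

0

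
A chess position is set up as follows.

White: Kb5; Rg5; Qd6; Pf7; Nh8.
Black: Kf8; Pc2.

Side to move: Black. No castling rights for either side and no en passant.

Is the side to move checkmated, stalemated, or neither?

Black to move; black king on f8.
In check: yes, from the white queen on d6.
King squares — e7: attacked by Qd6; f7: attacked by Nh8; g7: attacked by Rg5; e8: attacked by Pf7; g8: attacked by Rg5.
Legal moves for Black: none.
In check with no legal moves → checkmate.

checkmate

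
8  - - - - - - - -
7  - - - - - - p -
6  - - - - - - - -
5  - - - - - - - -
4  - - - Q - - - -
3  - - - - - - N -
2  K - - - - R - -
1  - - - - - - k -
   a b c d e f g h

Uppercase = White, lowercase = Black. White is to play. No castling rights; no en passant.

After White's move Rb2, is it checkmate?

After Rb2: black king on g1; in check: yes, from the white queen on d4.
King squares — f1: attacked by Ng3; h1: attacked by Ng3; f2: attacked by Rb2; g2: attacked by Rb2; h2: attacked by Rb2.
Black has no legal moves → checkmate.

yes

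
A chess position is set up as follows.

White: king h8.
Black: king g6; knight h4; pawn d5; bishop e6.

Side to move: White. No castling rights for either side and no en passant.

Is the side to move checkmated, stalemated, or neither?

White to move; white king on h8.
In check: no.
King squares — g7: attacked by Kg6; h7: attacked by Kg6; g8: attacked by Be6.
Legal moves for White: none.
Not in check and no legal moves → stalemate.

stalemate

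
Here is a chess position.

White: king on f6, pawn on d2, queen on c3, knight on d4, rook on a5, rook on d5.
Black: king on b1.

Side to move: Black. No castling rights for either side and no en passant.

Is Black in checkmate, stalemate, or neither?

Black to move; black king on b1.
In check: no.
King squares — a1: attacked by Qc3; c1: attacked by Qc3; a2: attacked by Ra5; b2: attacked by Qc3; c2: attacked by Qc3.
Legal moves for Black: none.
Not in check and no legal moves → stalemate.

stalemate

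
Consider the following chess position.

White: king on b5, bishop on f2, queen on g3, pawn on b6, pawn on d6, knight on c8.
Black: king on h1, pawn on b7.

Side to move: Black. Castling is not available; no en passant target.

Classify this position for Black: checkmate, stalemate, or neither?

stalemate

Black to move; black king on h1.
In check: no.
King squares — g1: attacked by Bf2; g2: attacked by Qg3; h2: attacked by Qg3.
Legal moves for Black: none.
Not in check and no legal moves → stalemate.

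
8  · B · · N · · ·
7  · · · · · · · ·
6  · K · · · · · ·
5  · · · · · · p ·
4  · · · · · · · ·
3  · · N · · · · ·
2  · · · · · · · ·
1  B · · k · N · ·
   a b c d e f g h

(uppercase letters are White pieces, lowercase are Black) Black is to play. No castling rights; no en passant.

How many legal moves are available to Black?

Black to move; king on d1.
In check: yes, from the white knight on c3.
Legal moves: Kc2, Ke1, Kc1.
Count: 3.

3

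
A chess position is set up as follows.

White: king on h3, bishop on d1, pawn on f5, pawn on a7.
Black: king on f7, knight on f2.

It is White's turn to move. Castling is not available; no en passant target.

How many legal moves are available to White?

White to move; king on h3.
In check: yes, from the black knight on f2.
Legal moves: Kh4, Kg3, Kh2, Kg2.
Count: 4.

4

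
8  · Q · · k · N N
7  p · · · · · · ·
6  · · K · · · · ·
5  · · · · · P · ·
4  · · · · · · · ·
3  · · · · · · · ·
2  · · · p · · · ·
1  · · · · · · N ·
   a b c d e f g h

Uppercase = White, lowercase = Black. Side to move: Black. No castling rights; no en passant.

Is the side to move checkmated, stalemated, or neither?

Black to move; black king on e8.
In check: yes, from the white queen on b8.
King squares — d7: attacked by Kc6; e7: attacked by Ng8; f7: attacked by Nh8; d8: attacked by Qb8; f8: attacked by Qb8.
Legal moves for Black: none.
In check with no legal moves → checkmate.

checkmate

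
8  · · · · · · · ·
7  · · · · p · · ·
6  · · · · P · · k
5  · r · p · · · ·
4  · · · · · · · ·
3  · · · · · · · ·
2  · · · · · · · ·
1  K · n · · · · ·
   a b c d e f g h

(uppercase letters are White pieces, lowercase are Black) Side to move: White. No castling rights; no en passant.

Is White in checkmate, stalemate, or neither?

stalemate

White to move; white king on a1.
In check: no.
King squares — b1: attacked by Rb5; a2: attacked by Nc1; b2: attacked by Rb5.
Legal moves for White: none.
Not in check and no legal moves → stalemate.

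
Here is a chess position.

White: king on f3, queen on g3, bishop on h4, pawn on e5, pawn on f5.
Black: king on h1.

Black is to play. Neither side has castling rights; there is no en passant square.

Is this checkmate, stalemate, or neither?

stalemate

Black to move; black king on h1.
In check: no.
King squares — g1: attacked by Qg3; g2: attacked by Kf3; h2: attacked by Qg3.
Legal moves for Black: none.
Not in check and no legal moves → stalemate.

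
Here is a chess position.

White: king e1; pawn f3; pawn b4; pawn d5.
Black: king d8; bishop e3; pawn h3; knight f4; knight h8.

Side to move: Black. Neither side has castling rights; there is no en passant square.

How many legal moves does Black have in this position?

23

Black to move; king on d8.
In check: no.
Legal moves: Nf7, Nhg6, Ke8, Kc8, Ke7, Kd7, Kc7, Nfg6, Ne6, Nh5, Nxd5, Nd3+, Ng2+, Ne2, Ba7, Bb6, Bc5, Bd4, Bf2+, Bd2+, Bg1, Bc1, h2.
Count: 23.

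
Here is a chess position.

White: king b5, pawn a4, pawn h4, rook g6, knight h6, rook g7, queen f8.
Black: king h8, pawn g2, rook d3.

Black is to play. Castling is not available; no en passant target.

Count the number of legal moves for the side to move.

Black to move; king on h8.
In check: yes, from the white queen on f8.
Legal moves: none.
Count: 0.

0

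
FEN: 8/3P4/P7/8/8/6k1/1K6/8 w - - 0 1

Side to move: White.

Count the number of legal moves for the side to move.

White to move; king on b2.
In check: no.
Legal moves: Kc3, Kb3, Ka3, Kc2, Ka2, Kc1, Kb1, Ka1, d8=Q, d8=R, d8=B, d8=N, a7.
Count: 13.

13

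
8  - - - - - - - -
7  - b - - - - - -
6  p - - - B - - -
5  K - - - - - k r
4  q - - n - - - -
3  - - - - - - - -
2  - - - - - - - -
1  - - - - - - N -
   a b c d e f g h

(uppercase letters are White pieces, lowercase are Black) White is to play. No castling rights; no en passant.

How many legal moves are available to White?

White to move; king on a5.
In check: yes, from the black queen on a4.
Legal moves: Kb6, Kxa4.
Count: 2.

2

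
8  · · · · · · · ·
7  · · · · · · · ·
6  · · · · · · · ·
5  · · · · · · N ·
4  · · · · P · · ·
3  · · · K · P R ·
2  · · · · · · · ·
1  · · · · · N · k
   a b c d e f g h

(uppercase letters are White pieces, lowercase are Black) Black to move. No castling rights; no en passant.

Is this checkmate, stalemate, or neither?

stalemate

Black to move; black king on h1.
In check: no.
King squares — g1: attacked by Rg3; g2: attacked by Rg3; h2: attacked by Nf1.
Legal moves for Black: none.
Not in check and no legal moves → stalemate.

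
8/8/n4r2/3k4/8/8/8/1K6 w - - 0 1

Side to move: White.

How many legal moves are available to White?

5

White to move; king on b1.
In check: no.
Legal moves: Kc2, Kb2, Ka2, Kc1, Ka1.
Count: 5.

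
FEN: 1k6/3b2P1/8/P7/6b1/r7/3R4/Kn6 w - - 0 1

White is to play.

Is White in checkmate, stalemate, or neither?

neither

White to move; white king on a1.
In check: yes, from the black rook on a3.
King squares — b1: available; a2: attacked by Ra3; b2: available.
Legal moves for White: Kb2, Kxb1, Ra2.
White is in check but has 3 legal moves → neither.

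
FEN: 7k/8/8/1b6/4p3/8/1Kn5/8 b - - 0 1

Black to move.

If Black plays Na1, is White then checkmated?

no

After Na1: white king on b2; in check: no.
White is not in check, so this cannot be checkmate.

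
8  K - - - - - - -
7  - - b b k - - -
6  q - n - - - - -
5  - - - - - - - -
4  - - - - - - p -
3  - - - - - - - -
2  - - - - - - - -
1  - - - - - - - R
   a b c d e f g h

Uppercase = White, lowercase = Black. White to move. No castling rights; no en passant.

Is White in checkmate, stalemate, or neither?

checkmate

White to move; white king on a8.
In check: yes, from the black queen on a6.
King squares — a7: attacked by Qa6; b7: attacked by Qa6; b8: attacked by Nc6.
Legal moves for White: none.
In check with no legal moves → checkmate.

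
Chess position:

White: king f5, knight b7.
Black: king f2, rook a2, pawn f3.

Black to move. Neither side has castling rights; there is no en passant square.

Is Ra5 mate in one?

no

After Ra5: white king on f5; in check: yes, from the black rook on a5.
White has 8 legal replies: Kg6, Kf6, Ke6, Kg4, Kf4, Ke4, Nc5, Nxa5.
In check but a legal move exists → not checkmate.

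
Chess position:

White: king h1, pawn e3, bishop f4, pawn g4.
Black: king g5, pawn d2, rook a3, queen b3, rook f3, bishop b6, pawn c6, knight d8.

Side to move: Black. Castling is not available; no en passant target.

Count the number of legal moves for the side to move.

Black to move; king on g5.
In check: yes, from the white bishop on f4.
Legal moves: Kg6, Kf6, Kh4, Kxg4, Rxf4.
Count: 5.

5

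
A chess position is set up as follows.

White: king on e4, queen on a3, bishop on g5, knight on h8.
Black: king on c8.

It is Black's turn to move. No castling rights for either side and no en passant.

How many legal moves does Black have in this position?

4

Black to move; king on c8.
In check: no.
Legal moves: Kb8, Kd7, Kc7, Kb7.
Count: 4.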